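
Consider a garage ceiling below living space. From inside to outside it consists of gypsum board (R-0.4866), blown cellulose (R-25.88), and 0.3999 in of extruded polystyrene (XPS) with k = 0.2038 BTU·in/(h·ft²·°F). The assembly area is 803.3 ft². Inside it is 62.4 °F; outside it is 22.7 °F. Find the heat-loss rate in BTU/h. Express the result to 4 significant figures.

0.3999/0.2038 = 1.9622
R_total = 0.4866 + 25.88 + 1.9622 = 28.329 ft²·°F·h/BTU
Q = A·ΔT/R = 803.3 × (62.4 − 22.7) / 28.329 = 1125.7 BTU/h

1126 BTU/h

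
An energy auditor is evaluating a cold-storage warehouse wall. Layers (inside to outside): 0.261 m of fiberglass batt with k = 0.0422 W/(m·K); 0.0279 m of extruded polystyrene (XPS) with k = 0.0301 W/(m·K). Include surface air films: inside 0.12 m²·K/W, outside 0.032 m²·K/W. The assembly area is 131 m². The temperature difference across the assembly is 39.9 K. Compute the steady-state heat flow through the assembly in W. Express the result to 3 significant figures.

0.261/0.0422 = 6.185
0.0279/0.0301 = 0.9269
R_total = 0.12 + 6.185 + 0.9269 + 0.032 = 7.264 m²·K/W
Q = A·ΔT/R = 131 × 39.9 / 7.264 = 719.6 W

720 W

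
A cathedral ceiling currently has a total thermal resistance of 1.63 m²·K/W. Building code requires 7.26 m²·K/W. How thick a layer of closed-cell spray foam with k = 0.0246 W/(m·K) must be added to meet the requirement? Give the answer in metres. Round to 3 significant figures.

ΔR = 7.26 − 1.63 = 5.63 m²·K/W
L = ΔR × k = 5.63 × 0.0246 = 0.1385 m

0.138 m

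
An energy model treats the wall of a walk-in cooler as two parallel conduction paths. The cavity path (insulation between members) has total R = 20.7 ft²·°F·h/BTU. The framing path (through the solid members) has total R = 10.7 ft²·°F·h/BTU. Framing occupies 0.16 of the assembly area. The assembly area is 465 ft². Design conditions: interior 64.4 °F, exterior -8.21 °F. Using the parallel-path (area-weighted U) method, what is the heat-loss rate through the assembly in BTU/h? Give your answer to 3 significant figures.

1870 BTU/h

U_eff = 0.84/20.7 + 0.16/10.7 = 0.04058 + 0.01495 = 0.05553
R_eff = 1/U_eff = 18.01 ft²·°F·h/BTU
Q = 465 × (64.4 − (-8.21)) / 18.01 = 1875 BTU/h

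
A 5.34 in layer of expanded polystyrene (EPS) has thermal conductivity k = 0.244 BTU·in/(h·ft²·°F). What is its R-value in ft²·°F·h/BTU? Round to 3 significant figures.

21.9 ft²·°F·h/BTU

R = L/k = 5.34/0.244 = 21.89 ft²·°F·h/BTU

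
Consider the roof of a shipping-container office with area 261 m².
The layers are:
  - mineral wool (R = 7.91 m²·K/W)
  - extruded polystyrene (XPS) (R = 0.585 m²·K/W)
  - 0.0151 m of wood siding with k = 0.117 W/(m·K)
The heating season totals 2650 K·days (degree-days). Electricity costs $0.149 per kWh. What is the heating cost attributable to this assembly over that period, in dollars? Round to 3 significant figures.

0.0151/0.117 = 0.1291
R_total = 7.91 + 0.585 + 0.1291 = 8.624 m²·K/W
E = A × HDD × 24 / R / 1000 = 261 × 2650 × 24 / 8.624 / 1000 = 1925 kWh
Cost = 1925 × 0.149 = $286.8

287 dollars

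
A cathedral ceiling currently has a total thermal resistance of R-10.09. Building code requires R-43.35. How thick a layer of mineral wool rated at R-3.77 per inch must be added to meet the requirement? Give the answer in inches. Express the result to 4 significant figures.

ΔR = 43.35 − 10.09 = 33.26 ft²·°F·h/BTU
L = ΔR / (R/in) = 33.26/3.77 = 8.8223 in

8.822 in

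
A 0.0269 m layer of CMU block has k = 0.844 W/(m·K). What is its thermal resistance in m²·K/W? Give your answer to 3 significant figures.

R = L/k = 0.0269/0.844 = 0.03187 m²·K/W

0.0319 m²·K/W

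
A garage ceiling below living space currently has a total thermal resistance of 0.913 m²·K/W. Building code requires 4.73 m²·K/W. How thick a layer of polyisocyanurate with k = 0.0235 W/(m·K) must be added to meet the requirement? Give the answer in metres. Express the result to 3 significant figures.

0.0897 m

ΔR = 4.73 − 0.913 = 3.817 m²·K/W
L = ΔR × k = 3.817 × 0.0235 = 0.0897 m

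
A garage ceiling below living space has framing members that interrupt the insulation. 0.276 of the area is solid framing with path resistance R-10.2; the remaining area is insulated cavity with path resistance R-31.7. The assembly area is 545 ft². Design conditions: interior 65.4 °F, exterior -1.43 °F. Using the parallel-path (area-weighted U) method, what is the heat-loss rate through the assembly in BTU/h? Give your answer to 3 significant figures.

U_eff = 0.724/31.7 + 0.276/10.2 = 0.02284 + 0.02706 = 0.0499
R_eff = 1/U_eff = 20.04 ft²·°F·h/BTU
Q = 545 × (65.4 − (-1.43)) / 20.04 = 1817 BTU/h

1820 BTU/h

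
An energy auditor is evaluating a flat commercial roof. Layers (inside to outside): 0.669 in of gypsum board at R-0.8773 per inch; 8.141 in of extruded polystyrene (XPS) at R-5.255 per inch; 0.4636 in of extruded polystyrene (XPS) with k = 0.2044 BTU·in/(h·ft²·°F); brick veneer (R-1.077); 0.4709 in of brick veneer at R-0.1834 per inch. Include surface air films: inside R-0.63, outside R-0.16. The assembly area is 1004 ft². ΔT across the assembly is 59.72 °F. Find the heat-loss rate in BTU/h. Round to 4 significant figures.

1260 BTU/h

0.669 × 0.8773 = 0.58691
8.141 × 5.255 = 42.781
0.4636/0.2044 = 2.2681
0.4709 × 0.1834 = 0.086363
R_total = 0.63 + 0.58691 + 42.781 + 2.2681 + 1.077 + 0.086363 + 0.16 = 47.589 ft²·°F·h/BTU
Q = A·ΔT/R = 1004 × 59.72 / 47.589 = 1259.9 BTU/h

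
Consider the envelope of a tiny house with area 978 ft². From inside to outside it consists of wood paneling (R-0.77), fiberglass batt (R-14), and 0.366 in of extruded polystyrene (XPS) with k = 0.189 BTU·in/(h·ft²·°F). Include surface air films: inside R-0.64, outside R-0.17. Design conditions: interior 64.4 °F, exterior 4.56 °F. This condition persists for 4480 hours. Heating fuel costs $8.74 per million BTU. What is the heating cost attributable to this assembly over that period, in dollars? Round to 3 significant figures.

131 dollars

0.366/0.189 = 1.937
R_total = 0.64 + 0.77 + 14 + 1.937 + 0.17 = 17.52 ft²·°F·h/BTU
Q = 978 × (64.4 − 4.56) / 17.52 = 3341 BTU/h
E = 3341 × 4480 = 14970000 BTU
Cost = 14970000/10⁶ × 8.74 = $130.8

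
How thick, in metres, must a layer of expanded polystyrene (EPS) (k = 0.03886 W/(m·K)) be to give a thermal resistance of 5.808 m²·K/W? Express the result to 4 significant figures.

0.2257 m

L = R·k = 5.808 × 0.03886 = 0.2257 m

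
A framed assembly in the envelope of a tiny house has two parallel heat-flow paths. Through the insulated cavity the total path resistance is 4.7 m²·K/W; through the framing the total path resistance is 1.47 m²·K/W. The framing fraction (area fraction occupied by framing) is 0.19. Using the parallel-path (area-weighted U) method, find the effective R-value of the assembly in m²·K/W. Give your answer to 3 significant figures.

U_eff = 0.81/4.7 + 0.19/1.47 = 0.1723 + 0.1293 = 0.3016
R_eff = 1/U_eff = 3.316 m²·K/W

3.32 m²·K/W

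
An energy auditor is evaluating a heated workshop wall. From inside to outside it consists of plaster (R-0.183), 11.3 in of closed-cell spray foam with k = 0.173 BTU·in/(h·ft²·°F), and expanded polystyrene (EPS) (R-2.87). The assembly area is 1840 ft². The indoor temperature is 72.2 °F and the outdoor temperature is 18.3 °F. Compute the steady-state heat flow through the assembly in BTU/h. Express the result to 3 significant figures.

11.3/0.173 = 65.32
R_total = 0.183 + 65.32 + 2.87 = 68.37 ft²·°F·h/BTU
Q = A·ΔT/R = 1840 × (72.2 − 18.3) / 68.37 = 1451 BTU/h

1450 BTU/h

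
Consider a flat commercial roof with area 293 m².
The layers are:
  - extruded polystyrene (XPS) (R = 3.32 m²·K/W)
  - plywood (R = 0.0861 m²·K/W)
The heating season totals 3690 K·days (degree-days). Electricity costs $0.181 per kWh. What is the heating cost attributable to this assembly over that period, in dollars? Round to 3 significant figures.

1380 dollars

R_total = 3.32 + 0.0861 = 3.406 m²·K/W
E = A × HDD × 24 / R / 1000 = 293 × 3690 × 24 / 3.406 / 1000 = 7618 kWh
Cost = 7618 × 0.181 = $1379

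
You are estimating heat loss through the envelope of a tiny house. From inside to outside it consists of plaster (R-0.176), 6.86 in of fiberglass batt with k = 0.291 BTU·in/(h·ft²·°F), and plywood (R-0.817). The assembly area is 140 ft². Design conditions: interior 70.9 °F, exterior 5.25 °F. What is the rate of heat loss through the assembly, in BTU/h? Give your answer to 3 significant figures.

6.86/0.291 = 23.57
R_total = 0.176 + 23.57 + 0.817 = 24.57 ft²·°F·h/BTU
Q = A·ΔT/R = 140 × (70.9 − 5.25) / 24.57 = 374.1 BTU/h

374 BTU/h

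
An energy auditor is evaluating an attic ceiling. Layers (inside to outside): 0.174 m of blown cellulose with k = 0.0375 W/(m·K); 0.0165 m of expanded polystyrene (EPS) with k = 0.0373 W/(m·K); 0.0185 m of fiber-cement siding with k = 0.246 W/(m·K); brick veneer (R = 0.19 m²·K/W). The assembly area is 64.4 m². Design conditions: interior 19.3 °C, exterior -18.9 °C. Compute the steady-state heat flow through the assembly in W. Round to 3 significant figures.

460 W

0.174/0.0375 = 4.64
0.0165/0.0373 = 0.4424
0.0185/0.246 = 0.0752
R_total = 4.64 + 0.4424 + 0.0752 + 0.19 = 5.348 m²·K/W
Q = A·ΔT/R = 64.4 × (19.3 − (-18.9)) / 5.348 = 460 W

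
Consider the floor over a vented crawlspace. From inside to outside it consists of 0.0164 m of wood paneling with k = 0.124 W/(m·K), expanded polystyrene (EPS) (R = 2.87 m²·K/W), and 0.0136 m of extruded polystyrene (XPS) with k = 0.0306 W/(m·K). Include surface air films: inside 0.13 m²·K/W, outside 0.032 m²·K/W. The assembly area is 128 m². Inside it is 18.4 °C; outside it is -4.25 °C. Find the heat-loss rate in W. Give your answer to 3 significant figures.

803 W

0.0164/0.124 = 0.1323
0.0136/0.0306 = 0.4444
R_total = 0.13 + 0.1323 + 2.87 + 0.4444 + 0.032 = 3.609 m²·K/W
Q = A·ΔT/R = 128 × (18.4 − (-4.25)) / 3.609 = 803.4 W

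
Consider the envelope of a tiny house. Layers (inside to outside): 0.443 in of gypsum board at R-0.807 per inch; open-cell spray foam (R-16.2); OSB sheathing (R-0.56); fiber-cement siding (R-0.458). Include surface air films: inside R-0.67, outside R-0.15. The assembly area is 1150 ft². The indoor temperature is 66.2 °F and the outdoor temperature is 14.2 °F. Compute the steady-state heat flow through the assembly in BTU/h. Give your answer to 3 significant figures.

3250 BTU/h

0.443 × 0.807 = 0.3575
R_total = 0.67 + 0.3575 + 16.2 + 0.56 + 0.458 + 0.15 = 18.4 ft²·°F·h/BTU
Q = A·ΔT/R = 1150 × (66.2 − 14.2) / 18.4 = 3251 BTU/h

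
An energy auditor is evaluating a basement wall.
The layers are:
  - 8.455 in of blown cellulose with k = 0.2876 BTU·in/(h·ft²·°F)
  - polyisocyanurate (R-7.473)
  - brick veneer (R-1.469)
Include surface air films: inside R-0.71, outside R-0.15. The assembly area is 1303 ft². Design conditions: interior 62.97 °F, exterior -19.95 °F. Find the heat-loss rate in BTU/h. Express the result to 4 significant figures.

8.455/0.2876 = 29.398
R_total = 0.71 + 29.398 + 7.473 + 1.469 + 0.15 = 39.2 ft²·°F·h/BTU
Q = A·ΔT/R = 1303 × (62.97 − (-19.95)) / 39.2 = 2756.2 BTU/h

2756 BTU/h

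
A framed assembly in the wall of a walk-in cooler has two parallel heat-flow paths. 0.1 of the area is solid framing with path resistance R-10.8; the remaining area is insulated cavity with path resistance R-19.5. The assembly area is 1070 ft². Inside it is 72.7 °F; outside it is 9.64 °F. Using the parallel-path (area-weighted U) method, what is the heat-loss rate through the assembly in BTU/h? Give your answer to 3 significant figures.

3740 BTU/h

U_eff = 0.9/19.5 + 0.1/10.8 = 0.04615 + 0.009259 = 0.05541
R_eff = 1/U_eff = 18.05 ft²·°F·h/BTU
Q = 1070 × (72.7 − 9.64) / 18.05 = 3739 BTU/h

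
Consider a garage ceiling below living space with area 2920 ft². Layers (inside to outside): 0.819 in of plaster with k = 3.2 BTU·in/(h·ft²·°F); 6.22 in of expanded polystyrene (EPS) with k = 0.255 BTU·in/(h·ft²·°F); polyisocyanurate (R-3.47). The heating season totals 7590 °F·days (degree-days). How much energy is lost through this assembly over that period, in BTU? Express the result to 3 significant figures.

0.819/3.2 = 0.2559
6.22/0.255 = 24.39
R_total = 0.2559 + 24.39 + 3.47 = 28.12 ft²·°F·h/BTU
E = A × HDD × 24 / R = 2920 × 7590 × 24 / 28.12 = 18920000 BTU

18900000 BTU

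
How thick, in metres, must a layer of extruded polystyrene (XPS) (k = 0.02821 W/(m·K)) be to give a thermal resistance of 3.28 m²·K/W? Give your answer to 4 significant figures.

0.09253 m

L = R·k = 3.28 × 0.02821 = 0.092529 m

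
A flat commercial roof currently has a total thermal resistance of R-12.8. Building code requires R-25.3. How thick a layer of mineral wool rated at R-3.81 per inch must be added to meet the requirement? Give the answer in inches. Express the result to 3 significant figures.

3.28 in

ΔR = 25.3 − 12.8 = 12.5 ft²·°F·h/BTU
L = ΔR / (R/in) = 12.5/3.81 = 3.281 in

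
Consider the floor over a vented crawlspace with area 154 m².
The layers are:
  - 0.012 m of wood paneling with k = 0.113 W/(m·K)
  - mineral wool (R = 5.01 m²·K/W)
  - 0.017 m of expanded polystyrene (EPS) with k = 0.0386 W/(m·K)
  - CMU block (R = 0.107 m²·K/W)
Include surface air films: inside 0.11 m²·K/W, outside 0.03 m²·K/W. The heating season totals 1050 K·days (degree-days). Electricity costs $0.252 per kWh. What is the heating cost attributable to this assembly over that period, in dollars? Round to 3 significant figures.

0.012/0.113 = 0.1062
0.017/0.0386 = 0.4404
R_total = 0.11 + 0.1062 + 5.01 + 0.4404 + 0.107 + 0.03 = 5.804 m²·K/W
E = A × HDD × 24 / R / 1000 = 154 × 1050 × 24 / 5.804 / 1000 = 668.7 kWh
Cost = 668.7 × 0.252 = $168.5

169 dollars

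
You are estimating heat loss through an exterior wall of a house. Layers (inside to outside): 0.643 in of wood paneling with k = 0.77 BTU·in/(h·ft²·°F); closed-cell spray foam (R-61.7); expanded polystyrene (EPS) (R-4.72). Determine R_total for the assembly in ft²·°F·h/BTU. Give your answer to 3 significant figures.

67.3 ft²·°F·h/BTU

0.643/0.77 = 0.8351
R_total = 0.8351 + 61.7 + 4.72 = 67.26 ft²·°F·h/BTU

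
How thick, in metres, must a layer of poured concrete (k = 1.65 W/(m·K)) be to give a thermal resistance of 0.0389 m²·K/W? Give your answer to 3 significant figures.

L = R·k = 0.0389 × 1.65 = 0.06418 m

0.0642 m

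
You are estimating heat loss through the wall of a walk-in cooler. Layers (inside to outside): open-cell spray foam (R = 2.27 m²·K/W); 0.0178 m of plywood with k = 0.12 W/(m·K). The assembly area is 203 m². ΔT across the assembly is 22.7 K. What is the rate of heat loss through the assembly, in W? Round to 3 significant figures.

1910 W

0.0178/0.12 = 0.1483
R_total = 2.27 + 0.1483 = 2.418 m²·K/W
Q = A·ΔT/R = 203 × 22.7 / 2.418 = 1905 W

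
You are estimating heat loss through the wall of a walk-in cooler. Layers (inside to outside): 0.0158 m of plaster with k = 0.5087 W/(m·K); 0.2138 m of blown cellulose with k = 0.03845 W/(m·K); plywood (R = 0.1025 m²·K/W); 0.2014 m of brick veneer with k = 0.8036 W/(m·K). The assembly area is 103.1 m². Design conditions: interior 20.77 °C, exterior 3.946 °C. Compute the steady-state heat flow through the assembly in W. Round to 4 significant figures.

291.8 W

0.0158/0.5087 = 0.03106
0.2138/0.03845 = 5.5605
0.2014/0.8036 = 0.25062
R_total = 0.03106 + 5.5605 + 0.1025 + 0.25062 = 5.9446 m²·K/W
Q = A·ΔT/R = 103.1 × (20.77 − 3.946) / 5.9446 = 291.78 W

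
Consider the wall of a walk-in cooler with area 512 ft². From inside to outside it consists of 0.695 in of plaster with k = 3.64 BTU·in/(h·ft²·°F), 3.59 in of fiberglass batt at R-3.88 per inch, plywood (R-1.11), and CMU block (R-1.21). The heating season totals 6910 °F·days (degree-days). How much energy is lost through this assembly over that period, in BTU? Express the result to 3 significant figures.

5160000 BTU

0.695/3.64 = 0.1909
3.59 × 3.88 = 13.93
R_total = 0.1909 + 13.93 + 1.11 + 1.21 = 16.44 ft²·°F·h/BTU
E = A × HDD × 24 / R = 512 × 6910 × 24 / 16.44 = 5165000 BTU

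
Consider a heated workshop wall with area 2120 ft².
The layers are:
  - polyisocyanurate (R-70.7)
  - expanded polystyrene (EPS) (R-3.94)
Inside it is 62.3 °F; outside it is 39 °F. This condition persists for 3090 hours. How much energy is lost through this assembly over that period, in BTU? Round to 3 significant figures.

2040000 BTU

R_total = 70.7 + 3.94 = 74.64 ft²·°F·h/BTU
Q = 2120 × (62.3 − 39) / 74.64 = 661.8 BTU/h
E = 661.8 × 3090 = 2045000 BTU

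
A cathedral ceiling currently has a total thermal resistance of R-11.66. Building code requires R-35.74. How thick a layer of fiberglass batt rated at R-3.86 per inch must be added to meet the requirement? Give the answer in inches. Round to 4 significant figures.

6.238 in

ΔR = 35.74 − 11.66 = 24.08 ft²·°F·h/BTU
L = ΔR / (R/in) = 24.08/3.86 = 6.2383 in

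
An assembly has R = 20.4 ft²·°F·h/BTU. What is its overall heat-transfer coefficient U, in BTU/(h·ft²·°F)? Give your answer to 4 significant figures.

U = 1/R = 1/20.4 = 0.04902

0.04902 BTU/(h·ft²·°F)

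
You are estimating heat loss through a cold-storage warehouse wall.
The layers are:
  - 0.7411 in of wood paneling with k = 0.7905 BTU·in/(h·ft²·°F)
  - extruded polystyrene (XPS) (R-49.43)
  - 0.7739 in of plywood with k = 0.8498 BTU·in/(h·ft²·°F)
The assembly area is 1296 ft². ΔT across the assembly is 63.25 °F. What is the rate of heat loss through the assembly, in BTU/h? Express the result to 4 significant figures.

0.7411/0.7905 = 0.93751
0.7739/0.8498 = 0.91068
R_total = 0.93751 + 49.43 + 0.91068 = 51.278 ft²·°F·h/BTU
Q = A·ΔT/R = 1296 × 63.25 / 51.278 = 1598.6 BTU/h

1599 BTU/h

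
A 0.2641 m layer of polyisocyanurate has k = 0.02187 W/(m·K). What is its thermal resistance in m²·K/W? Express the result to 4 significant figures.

12.08 m²·K/W

R = L/k = 0.2641/0.02187 = 12.076 m²·K/W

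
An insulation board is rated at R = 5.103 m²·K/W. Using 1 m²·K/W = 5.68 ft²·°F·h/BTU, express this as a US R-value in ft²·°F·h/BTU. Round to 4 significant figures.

R_US = 5.103 × 5.68 = 28.985

28.99 ft²·°F·h/BTU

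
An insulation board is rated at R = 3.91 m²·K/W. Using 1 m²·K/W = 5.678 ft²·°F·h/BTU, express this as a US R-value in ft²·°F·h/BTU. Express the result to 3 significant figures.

22.2 ft²·°F·h/BTU

R_US = 3.91 × 5.678 = 22.2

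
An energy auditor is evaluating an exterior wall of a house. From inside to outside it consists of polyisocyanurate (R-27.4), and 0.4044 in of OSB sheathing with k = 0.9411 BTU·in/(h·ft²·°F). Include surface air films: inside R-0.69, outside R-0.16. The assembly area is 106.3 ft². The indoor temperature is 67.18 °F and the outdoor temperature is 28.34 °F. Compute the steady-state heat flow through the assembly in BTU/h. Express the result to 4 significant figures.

0.4044/0.9411 = 0.42971
R_total = 0.69 + 27.4 + 0.42971 + 0.16 = 28.68 ft²·°F·h/BTU
Q = A·ΔT/R = 106.3 × (67.18 − 28.34) / 28.68 = 143.96 BTU/h

144.0 BTU/h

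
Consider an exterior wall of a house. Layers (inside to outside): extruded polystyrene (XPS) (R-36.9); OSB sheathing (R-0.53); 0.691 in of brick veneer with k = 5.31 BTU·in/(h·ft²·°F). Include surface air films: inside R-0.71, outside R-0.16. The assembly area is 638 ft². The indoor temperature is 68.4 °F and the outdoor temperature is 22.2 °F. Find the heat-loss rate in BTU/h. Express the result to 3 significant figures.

0.691/5.31 = 0.1301
R_total = 0.71 + 36.9 + 0.53 + 0.1301 + 0.16 = 38.43 ft²·°F·h/BTU
Q = A·ΔT/R = 638 × (68.4 − 22.2) / 38.43 = 767 BTU/h

767 BTU/h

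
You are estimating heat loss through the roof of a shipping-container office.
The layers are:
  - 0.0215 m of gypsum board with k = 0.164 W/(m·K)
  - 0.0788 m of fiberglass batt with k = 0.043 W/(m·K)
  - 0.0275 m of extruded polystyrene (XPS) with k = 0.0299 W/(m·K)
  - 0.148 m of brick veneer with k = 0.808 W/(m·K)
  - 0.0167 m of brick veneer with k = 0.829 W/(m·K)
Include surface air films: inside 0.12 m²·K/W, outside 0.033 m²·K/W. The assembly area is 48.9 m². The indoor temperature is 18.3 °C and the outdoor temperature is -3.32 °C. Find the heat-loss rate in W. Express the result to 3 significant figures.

326 W

0.0215/0.164 = 0.1311
0.0788/0.043 = 1.833
0.0275/0.0299 = 0.9197
0.148/0.808 = 0.1832
0.0167/0.829 = 0.02014
R_total = 0.12 + 0.1311 + 1.833 + 0.9197 + 0.1832 + 0.02014 + 0.033 = 3.24 m²·K/W
Q = A·ΔT/R = 48.9 × (18.3 − (-3.32)) / 3.24 = 326.3 W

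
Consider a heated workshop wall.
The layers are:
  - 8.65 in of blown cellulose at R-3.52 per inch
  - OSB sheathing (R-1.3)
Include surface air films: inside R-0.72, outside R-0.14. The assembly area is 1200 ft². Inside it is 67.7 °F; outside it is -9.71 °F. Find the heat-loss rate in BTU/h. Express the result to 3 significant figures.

2850 BTU/h

8.65 × 3.52 = 30.45
R_total = 0.72 + 30.45 + 1.3 + 0.14 = 32.61 ft²·°F·h/BTU
Q = A·ΔT/R = 1200 × (67.7 − (-9.71)) / 32.61 = 2849 BTU/h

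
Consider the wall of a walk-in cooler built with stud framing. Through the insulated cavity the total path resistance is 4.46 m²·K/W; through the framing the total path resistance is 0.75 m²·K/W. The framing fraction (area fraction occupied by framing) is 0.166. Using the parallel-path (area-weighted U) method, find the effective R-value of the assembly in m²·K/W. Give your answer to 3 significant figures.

2.45 m²·K/W

U_eff = 0.834/4.46 + 0.166/0.75 = 0.187 + 0.2213 = 0.4083
R_eff = 1/U_eff = 2.449 m²·K/W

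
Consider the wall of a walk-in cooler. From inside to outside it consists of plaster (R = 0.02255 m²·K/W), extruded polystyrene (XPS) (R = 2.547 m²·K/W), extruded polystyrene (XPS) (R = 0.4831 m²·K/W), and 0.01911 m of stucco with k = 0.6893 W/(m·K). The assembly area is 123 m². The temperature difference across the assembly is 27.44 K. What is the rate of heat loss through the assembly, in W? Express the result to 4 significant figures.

1096 W

0.01911/0.6893 = 0.027724
R_total = 0.02255 + 2.547 + 0.4831 + 0.027724 = 3.0804 m²·K/W
Q = A·ΔT/R = 123 × 27.44 / 3.0804 = 1095.7 W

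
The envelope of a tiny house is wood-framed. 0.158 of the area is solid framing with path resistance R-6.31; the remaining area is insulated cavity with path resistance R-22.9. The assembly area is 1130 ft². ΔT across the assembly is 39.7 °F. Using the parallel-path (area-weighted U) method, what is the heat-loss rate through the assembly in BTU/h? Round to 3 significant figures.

U_eff = 0.842/22.9 + 0.158/6.31 = 0.03677 + 0.02504 = 0.06181
R_eff = 1/U_eff = 16.18 ft²·°F·h/BTU
Q = 1130 × 39.7 / 16.18 = 2773 BTU/h

2770 BTU/h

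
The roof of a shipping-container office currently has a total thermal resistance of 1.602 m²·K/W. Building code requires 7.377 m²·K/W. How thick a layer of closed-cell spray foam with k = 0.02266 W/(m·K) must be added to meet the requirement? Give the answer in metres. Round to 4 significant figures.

ΔR = 7.377 − 1.602 = 5.775 m²·K/W
L = ΔR × k = 5.775 × 0.02266 = 0.13086 m

0.1309 m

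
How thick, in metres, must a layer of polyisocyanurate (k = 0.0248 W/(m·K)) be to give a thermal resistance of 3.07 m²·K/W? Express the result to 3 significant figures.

L = R·k = 3.07 × 0.0248 = 0.07614 m

0.0761 m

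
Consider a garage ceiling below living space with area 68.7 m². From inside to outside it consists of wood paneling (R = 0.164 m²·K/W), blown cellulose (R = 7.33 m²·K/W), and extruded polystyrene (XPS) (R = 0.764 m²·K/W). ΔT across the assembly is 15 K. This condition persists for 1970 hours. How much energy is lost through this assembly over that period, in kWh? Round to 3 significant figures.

R_total = 0.164 + 7.33 + 0.764 = 8.258 m²·K/W
Q = 68.7 × 15 / 8.258 = 124.8 W
E = 124.8 W × 1970 h / 1000 = 245.8 kWh

246 kWh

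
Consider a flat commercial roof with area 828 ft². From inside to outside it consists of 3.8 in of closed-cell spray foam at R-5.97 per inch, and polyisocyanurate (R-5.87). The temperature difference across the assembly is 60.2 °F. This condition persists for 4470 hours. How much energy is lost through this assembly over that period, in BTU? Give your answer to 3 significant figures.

3.8 × 5.97 = 22.69
R_total = 22.69 + 5.87 = 28.56 ft²·°F·h/BTU
Q = 828 × 60.2 / 28.56 = 1746 BTU/h
E = 1746 × 4470 = 7803000 BTU

7800000 BTU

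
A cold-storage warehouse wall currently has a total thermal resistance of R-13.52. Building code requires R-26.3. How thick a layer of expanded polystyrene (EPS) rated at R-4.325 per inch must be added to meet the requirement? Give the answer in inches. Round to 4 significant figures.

2.955 in

ΔR = 26.3 − 13.52 = 12.78 ft²·°F·h/BTU
L = ΔR / (R/in) = 12.78/4.325 = 2.9549 in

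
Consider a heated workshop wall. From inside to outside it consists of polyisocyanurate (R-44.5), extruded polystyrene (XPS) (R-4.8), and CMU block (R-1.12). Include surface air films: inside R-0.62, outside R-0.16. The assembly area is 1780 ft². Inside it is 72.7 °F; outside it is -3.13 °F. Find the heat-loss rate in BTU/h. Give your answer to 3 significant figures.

2640 BTU/h

R_total = 0.62 + 44.5 + 4.8 + 1.12 + 0.16 = 51.2 ft²·°F·h/BTU
Q = A·ΔT/R = 1780 × (72.7 − (-3.13)) / 51.2 = 2636 BTU/h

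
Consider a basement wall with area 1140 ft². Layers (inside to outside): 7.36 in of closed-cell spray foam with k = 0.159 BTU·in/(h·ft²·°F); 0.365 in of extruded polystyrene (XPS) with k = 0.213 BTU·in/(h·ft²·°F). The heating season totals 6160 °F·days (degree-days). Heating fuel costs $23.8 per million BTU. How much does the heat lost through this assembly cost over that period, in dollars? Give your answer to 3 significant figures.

7.36/0.159 = 46.29
0.365/0.213 = 1.714
R_total = 46.29 + 1.714 = 48 ft²·°F·h/BTU
E = A × HDD × 24 / R = 1140 × 6160 × 24 / 48 = 3511000 BTU
Cost = 3511000/10⁶ × 23.8 = $83.56

83.6 dollars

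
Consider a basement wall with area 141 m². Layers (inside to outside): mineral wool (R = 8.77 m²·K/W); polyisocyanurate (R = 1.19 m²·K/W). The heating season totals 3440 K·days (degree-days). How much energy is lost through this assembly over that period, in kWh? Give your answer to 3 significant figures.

1170 kWh

R_total = 8.77 + 1.19 = 9.96 m²·K/W
E = A × HDD × 24 / R / 1000 = 141 × 3440 × 24 / 9.96 / 1000 = 1169 kWh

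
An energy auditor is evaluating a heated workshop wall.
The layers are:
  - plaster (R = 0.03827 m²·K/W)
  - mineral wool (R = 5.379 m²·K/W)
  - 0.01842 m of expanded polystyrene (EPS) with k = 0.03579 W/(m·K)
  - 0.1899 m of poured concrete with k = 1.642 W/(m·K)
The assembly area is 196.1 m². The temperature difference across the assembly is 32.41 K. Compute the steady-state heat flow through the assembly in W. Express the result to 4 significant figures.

0.01842/0.03579 = 0.51467
0.1899/1.642 = 0.11565
R_total = 0.03827 + 5.379 + 0.51467 + 0.11565 = 6.0476 m²·K/W
Q = A·ΔT/R = 196.1 × 32.41 / 6.0476 = 1050.9 W

1051 W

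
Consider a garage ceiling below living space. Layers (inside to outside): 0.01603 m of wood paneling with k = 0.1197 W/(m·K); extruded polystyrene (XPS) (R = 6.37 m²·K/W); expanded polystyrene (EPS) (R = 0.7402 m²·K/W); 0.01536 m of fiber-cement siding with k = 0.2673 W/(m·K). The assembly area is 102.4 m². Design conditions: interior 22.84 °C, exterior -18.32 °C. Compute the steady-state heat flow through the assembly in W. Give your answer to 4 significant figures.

0.01603/0.1197 = 0.13392
0.01536/0.2673 = 0.057464
R_total = 0.13392 + 6.37 + 0.7402 + 0.057464 = 7.3016 m²·K/W
Q = A·ΔT/R = 102.4 × (22.84 − (-18.32)) / 7.3016 = 577.24 W

577.2 W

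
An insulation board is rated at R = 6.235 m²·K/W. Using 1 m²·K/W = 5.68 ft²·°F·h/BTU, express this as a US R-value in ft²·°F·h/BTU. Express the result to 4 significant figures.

R_US = 6.235 × 5.68 = 35.415

35.41 ft²·°F·h/BTU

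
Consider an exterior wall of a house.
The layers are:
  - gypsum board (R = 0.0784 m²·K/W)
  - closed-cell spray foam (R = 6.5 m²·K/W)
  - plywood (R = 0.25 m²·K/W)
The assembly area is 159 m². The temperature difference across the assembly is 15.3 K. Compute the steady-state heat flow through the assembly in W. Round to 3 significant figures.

356 W

R_total = 0.0784 + 6.5 + 0.25 = 6.828 m²·K/W
Q = A·ΔT/R = 159 × 15.3 / 6.828 = 356.3 W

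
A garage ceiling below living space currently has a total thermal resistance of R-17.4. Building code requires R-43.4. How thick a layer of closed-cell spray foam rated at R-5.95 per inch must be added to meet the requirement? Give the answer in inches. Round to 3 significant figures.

4.37 in

ΔR = 43.4 − 17.4 = 26 ft²·°F·h/BTU
L = ΔR / (R/in) = 26/5.95 = 4.37 in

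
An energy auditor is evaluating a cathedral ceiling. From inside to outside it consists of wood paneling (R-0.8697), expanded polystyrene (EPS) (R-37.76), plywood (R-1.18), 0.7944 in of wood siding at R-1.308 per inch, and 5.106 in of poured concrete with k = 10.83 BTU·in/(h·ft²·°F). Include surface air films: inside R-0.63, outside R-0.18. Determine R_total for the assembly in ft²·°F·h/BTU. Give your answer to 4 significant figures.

42.13 ft²·°F·h/BTU

0.7944 × 1.308 = 1.0391
5.106/10.83 = 0.47147
R_total = 0.63 + 0.8697 + 37.76 + 1.18 + 1.0391 + 0.47147 + 0.18 = 42.13 ft²·°F·h/BTU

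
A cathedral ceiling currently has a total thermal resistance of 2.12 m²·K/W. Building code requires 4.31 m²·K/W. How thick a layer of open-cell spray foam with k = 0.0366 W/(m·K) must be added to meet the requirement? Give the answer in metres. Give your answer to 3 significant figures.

ΔR = 4.31 − 2.12 = 2.19 m²·K/W
L = ΔR × k = 2.19 × 0.0366 = 0.08015 m

0.0802 m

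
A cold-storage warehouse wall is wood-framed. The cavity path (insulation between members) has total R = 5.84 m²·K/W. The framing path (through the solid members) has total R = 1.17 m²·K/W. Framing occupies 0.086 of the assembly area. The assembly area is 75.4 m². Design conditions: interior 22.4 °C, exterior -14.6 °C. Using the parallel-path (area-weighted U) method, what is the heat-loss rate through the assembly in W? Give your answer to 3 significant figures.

642 W

U_eff = 0.914/5.84 + 0.086/1.17 = 0.1565 + 0.0735 = 0.23
R_eff = 1/U_eff = 4.348 m²·K/W
Q = 75.4 × (22.4 − (-14.6)) / 4.348 = 641.7 W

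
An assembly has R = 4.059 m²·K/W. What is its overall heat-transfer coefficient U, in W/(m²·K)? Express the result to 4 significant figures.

0.2464 W/(m²·K)

U = 1/R = 1/4.059 = 0.24637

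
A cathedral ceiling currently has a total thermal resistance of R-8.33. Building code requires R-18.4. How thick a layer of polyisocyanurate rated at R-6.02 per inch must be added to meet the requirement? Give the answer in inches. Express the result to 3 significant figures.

ΔR = 18.4 − 8.33 = 10.07 ft²·°F·h/BTU
L = ΔR / (R/in) = 10.07/6.02 = 1.673 in

1.67 in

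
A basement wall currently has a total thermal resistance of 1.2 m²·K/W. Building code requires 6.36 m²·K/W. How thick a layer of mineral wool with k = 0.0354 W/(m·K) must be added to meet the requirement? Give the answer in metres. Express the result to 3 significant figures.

0.183 m

ΔR = 6.36 − 1.2 = 5.16 m²·K/W
L = ΔR × k = 5.16 × 0.0354 = 0.1827 m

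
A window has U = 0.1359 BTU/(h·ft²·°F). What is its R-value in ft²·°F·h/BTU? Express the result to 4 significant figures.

R = 1/U = 1/0.1359 = 7.3584

7.358 ft²·°F·h/BTU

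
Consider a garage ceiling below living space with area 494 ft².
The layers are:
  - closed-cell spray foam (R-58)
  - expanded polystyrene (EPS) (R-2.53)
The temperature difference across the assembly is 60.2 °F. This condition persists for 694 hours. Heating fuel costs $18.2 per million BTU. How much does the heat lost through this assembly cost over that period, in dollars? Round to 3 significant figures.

6.21 dollars

R_total = 58 + 2.53 = 60.53 ft²·°F·h/BTU
Q = 494 × 60.2 / 60.53 = 491.3 BTU/h
E = 491.3 × 694 = 341000 BTU
Cost = 341000/10⁶ × 18.2 = $6.206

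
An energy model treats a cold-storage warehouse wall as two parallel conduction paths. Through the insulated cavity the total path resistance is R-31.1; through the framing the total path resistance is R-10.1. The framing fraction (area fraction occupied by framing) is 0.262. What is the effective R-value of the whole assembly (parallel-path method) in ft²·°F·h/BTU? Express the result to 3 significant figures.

20.1 ft²·°F·h/BTU

U_eff = 0.738/31.1 + 0.262/10.1 = 0.02373 + 0.02594 = 0.04967
R_eff = 1/U_eff = 20.13 ft²·°F·h/BTU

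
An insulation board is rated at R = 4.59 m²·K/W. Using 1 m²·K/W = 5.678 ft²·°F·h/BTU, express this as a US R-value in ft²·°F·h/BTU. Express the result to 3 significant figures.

26.1 ft²·°F·h/BTU

R_US = 4.59 × 5.678 = 26.06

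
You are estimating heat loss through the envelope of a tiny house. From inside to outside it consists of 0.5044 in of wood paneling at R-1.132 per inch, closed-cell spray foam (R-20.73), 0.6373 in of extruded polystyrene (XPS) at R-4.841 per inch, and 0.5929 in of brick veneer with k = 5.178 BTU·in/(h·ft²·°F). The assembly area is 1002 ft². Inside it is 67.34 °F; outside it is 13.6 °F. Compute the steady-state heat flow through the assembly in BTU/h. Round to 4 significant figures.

2198 BTU/h

0.5044 × 1.132 = 0.57098
0.6373 × 4.841 = 3.0852
0.5929/5.178 = 0.1145
R_total = 0.57098 + 20.73 + 3.0852 + 0.1145 = 24.501 ft²·°F·h/BTU
Q = A·ΔT/R = 1002 × (67.34 − 13.6) / 24.501 = 2197.8 BTU/h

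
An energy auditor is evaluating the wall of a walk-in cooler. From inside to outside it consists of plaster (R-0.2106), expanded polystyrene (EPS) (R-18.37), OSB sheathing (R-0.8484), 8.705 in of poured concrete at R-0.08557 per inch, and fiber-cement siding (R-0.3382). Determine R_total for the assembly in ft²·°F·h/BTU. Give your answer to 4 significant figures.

20.51 ft²·°F·h/BTU

8.705 × 0.08557 = 0.74489
R_total = 0.2106 + 18.37 + 0.8484 + 0.74489 + 0.3382 = 20.512 ft²·°F·h/BTU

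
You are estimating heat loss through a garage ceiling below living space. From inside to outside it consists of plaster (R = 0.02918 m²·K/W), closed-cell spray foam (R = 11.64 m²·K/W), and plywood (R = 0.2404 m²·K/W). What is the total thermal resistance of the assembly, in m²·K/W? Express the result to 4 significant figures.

11.91 m²·K/W

R_total = 0.02918 + 11.64 + 0.2404 = 11.91 m²·K/W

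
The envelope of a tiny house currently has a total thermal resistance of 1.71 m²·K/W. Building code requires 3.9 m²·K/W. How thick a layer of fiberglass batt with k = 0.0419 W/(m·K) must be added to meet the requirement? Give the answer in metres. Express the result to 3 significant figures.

0.0918 m

ΔR = 3.9 − 1.71 = 2.19 m²·K/W
L = ΔR × k = 2.19 × 0.0419 = 0.09176 m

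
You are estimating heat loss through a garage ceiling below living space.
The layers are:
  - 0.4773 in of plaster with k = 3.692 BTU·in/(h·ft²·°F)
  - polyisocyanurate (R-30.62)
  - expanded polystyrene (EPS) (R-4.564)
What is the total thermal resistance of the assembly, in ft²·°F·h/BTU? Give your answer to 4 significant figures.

0.4773/3.692 = 0.12928
R_total = 0.12928 + 30.62 + 4.564 = 35.313 ft²·°F·h/BTU

35.31 ft²·°F·h/BTU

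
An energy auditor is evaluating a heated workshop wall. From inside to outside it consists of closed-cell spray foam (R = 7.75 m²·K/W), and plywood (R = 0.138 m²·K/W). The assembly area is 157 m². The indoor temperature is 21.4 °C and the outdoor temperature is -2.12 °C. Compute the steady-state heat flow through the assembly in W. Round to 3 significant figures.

R_total = 7.75 + 0.138 = 7.888 m²·K/W
Q = A·ΔT/R = 157 × (21.4 − (-2.12)) / 7.888 = 468.1 W

468 W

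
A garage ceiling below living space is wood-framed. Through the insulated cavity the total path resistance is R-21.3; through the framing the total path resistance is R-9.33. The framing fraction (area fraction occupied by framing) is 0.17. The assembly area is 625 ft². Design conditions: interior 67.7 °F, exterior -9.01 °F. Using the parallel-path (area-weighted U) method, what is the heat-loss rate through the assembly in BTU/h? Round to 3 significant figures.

U_eff = 0.83/21.3 + 0.17/9.33 = 0.03897 + 0.01822 = 0.05719
R_eff = 1/U_eff = 17.49 ft²·°F·h/BTU
Q = 625 × (67.7 − (-9.01)) / 17.49 = 2742 BTU/h

2740 BTU/h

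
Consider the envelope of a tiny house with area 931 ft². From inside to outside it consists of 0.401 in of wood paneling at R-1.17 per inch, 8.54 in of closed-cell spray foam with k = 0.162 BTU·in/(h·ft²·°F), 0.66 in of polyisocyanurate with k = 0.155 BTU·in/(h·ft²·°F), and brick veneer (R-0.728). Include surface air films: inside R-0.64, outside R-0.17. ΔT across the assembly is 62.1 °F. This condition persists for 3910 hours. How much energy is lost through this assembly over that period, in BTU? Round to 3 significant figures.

0.401 × 1.17 = 0.4692
8.54/0.162 = 52.72
0.66/0.155 = 4.258
R_total = 0.64 + 0.4692 + 52.72 + 4.258 + 0.728 + 0.17 = 58.98 ft²·°F·h/BTU
Q = 931 × 62.1 / 58.98 = 980.2 BTU/h
E = 980.2 × 3910 = 3833000 BTU

3830000 BTU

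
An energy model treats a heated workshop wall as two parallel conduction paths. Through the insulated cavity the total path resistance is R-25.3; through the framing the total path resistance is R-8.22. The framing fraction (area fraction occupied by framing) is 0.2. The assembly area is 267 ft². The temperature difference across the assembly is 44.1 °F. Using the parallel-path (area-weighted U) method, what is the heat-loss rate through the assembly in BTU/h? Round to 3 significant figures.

659 BTU/h

U_eff = 0.8/25.3 + 0.2/8.22 = 0.03162 + 0.02433 = 0.05595
R_eff = 1/U_eff = 17.87 ft²·°F·h/BTU
Q = 267 × 44.1 / 17.87 = 658.8 BTU/h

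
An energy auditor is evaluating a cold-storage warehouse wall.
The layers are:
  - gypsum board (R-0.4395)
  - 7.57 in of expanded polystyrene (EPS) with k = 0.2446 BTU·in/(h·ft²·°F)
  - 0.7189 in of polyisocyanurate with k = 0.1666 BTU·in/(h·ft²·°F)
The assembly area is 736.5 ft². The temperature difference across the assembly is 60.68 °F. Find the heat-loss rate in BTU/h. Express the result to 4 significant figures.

1252 BTU/h

7.57/0.2446 = 30.948
0.7189/0.1666 = 4.3151
R_total = 0.4395 + 30.948 + 4.3151 = 35.703 ft²·°F·h/BTU
Q = A·ΔT/R = 736.5 × 60.68 / 35.703 = 1251.7 BTU/h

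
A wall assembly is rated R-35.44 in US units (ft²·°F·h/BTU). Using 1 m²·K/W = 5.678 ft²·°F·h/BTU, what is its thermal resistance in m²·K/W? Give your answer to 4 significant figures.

6.242 m²·K/W

R_SI = 35.44/5.678 = 6.2416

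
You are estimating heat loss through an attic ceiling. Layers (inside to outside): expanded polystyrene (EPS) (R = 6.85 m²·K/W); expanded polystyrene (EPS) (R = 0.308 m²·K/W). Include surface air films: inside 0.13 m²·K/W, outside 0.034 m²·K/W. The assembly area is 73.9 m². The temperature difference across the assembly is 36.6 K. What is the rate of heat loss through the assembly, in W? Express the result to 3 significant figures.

369 W

R_total = 0.13 + 6.85 + 0.308 + 0.034 = 7.322 m²·K/W
Q = A·ΔT/R = 73.9 × 36.6 / 7.322 = 369.4 W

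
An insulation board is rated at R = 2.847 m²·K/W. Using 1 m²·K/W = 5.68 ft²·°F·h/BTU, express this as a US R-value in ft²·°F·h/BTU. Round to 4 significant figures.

16.17 ft²·°F·h/BTU

R_US = 2.847 × 5.68 = 16.171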